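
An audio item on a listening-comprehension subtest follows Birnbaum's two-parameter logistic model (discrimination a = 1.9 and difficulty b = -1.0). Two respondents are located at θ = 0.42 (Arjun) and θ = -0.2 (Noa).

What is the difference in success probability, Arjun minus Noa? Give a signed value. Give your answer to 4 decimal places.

P(θ) = 1 / (1 + exp(−a(θ − b)))
P(Arjun) = 0.9369  [exponent 2.6980]
P(Noa) = 0.8205  [exponent 1.5200]
Difference = 0.9369 − 0.8205 = 0.1164

0.1164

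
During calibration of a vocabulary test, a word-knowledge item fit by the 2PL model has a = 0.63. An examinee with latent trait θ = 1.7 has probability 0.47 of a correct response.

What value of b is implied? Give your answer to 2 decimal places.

1.89

P(θ) = 1 / (1 + exp(−a(θ − b)))
logit(0.47) = ln(0.47/0.53) = -0.1201
b = θ − logit/(a) = 1.7 − (-0.1201)/0.6300 = 1.8907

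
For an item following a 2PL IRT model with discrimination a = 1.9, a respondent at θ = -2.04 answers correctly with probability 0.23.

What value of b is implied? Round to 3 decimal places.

P(θ) = 1 / (1 + exp(−a(θ − b)))
logit(0.23) = ln(0.23/0.77) = -1.2083
b = θ − logit/(a) = -2.04 − (-1.2083)/1.9000 = -1.4040

-1.404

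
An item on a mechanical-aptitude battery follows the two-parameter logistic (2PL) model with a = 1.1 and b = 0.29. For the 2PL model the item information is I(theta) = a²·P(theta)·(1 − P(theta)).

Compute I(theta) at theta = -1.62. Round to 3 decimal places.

0.118

P = 1/(1+e^{2.1010}) = 0.1090
P(1−P) = 0.1090 × 0.8910 = 0.0971
I = a² × P(1−P) = 1.1² × 0.0971 = 0.11751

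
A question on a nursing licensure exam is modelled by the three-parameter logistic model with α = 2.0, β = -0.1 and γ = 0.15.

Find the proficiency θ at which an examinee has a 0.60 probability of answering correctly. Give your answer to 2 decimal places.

P(θ) = γ + (1 − γ) · 1 / (1 + exp(−α(θ − β)))
Remove guessing floor: (0.60 − 0.15)/(1 − 0.15) = 0.5294
logit = ln(0.5294/0.4706) = 0.1178
θ = β + logit/(α) = -0.1 + 0.1178/2.0000 = -0.0411

-0.04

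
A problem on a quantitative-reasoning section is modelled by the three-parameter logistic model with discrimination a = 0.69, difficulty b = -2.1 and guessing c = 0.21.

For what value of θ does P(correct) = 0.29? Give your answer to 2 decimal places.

-5.26

P(θ) = c + (1 − c) · 1 / (1 + exp(−a(θ − b)))
Remove guessing floor: (0.29 − 0.21)/(1 − 0.21) = 0.1013
logit = ln(0.1013/0.8987) = -2.1832
θ = b + logit/(a) = -2.1 + (-2.1832)/0.6900 = -5.2641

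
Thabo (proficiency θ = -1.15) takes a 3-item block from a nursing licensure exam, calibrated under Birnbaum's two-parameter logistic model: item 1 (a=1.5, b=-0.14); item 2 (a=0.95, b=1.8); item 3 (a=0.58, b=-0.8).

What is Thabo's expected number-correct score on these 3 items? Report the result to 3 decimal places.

0.687

P(θ) = 1 / (1 + exp(−a(θ − b)))
P_1 = 1/(1+e^{1.5150}) = 0.1802
P_2 = 1/(1+e^{2.8025}) = 0.0572
P_3 = 1/(1+e^{0.2030}) = 0.4494
E[score] = 0.1802 + 0.0572 + 0.4494 = 0.6868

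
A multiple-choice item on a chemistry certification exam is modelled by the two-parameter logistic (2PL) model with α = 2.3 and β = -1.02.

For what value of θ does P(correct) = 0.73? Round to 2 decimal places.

-0.59

P(θ) = 1 / (1 + exp(−α(θ − β)))
logit = ln(0.7300/0.2700) = 0.9946
θ = β + logit/(α) = -1.02 + 0.9946/2.3000 = -0.5876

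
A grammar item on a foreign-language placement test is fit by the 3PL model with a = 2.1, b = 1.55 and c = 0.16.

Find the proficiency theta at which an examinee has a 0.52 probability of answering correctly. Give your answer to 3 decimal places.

P(theta) = c + (1 − c) · 1 / (1 + exp(−a(theta − b)))
Remove guessing floor: (0.52 − 0.16)/(1 − 0.16) = 0.4286
logit = ln(0.4286/0.5714) = -0.2877
theta = b + logit/(a) = 1.55 + (-0.2877)/2.1000 = 1.4130

1.413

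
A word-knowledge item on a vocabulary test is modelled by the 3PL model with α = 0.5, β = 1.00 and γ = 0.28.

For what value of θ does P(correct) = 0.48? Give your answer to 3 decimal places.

-0.911

P(θ) = γ + (1 − γ) · 1 / (1 + exp(−α(θ − β)))
Remove guessing floor: (0.48 − 0.28)/(1 − 0.28) = 0.2778
logit = ln(0.2778/0.7222) = -0.9555
θ = β + logit/(α) = 1.00 + (-0.9555)/0.5000 = -0.9110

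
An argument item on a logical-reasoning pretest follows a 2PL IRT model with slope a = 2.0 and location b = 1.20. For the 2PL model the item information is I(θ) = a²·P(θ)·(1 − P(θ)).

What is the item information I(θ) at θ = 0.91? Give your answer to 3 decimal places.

0.920

P = 1/(1+e^{0.5800}) = 0.3589
P(1−P) = 0.3589 × 0.6411 = 0.2301
I = a² × P(1−P) = 2.0² × 0.2301 = 0.92040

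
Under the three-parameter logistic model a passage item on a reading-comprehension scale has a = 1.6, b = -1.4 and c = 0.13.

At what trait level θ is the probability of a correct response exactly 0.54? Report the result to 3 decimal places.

-1.472

P(θ) = c + (1 − c) · 1 / (1 + exp(−a(θ − b)))
Remove guessing floor: (0.54 − 0.13)/(1 − 0.13) = 0.4713
logit = ln(0.4713/0.5287) = -0.1151
θ = b + logit/(a) = -1.4 + (-0.1151)/1.6000 = -1.4719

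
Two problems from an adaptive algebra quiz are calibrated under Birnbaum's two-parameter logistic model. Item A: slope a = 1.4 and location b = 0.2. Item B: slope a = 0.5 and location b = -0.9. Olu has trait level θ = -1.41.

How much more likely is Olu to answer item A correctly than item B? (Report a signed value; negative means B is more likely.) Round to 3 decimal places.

-0.342

P(θ) = 1 / (1 + exp(−a(θ − b)))
P_A = 0.0950
P_B = 0.4366
P_A − P_B = -0.3416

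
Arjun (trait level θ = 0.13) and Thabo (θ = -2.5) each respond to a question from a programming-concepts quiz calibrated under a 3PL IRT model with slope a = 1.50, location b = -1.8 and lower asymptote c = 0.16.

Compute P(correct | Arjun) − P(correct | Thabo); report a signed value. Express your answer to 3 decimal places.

0.578

P(θ) = c + (1 − c) · 1 / (1 + exp(−a(θ − b)))
P(Arjun) = 0.9560  [exponent 2.8950]
P(Thabo) = 0.3777  [exponent -1.0500]
Difference = 0.9560 − 0.3777 = 0.5782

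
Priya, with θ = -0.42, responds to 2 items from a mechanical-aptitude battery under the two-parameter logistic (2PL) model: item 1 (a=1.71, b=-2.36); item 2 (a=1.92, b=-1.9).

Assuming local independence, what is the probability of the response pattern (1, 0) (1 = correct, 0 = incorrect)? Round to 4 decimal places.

P(θ) = 1 / (1 + exp(−a(θ − b)))
P_1 = 1/(1+e^{-3.3174}) = 0.9650
P_2 = 1/(1+e^{-2.8416}) = 0.9449
L = P_1 × (1−P_2) = 0.9650 × 0.0551 = 0.05319

0.0532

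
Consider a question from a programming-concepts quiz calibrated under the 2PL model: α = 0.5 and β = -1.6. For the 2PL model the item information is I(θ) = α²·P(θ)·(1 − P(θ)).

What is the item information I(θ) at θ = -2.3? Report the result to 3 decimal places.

P = 1/(1+e^{0.3500}) = 0.4134
P(1−P) = 0.4134 × 0.5866 = 0.2425
I = α² × P(1−P) = 0.5² × 0.2425 = 0.06062

0.061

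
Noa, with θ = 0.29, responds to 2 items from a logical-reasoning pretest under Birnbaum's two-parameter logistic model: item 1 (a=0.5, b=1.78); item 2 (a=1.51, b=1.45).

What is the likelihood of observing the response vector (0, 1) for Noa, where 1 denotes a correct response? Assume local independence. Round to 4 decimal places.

0.1003

P(θ) = 1 / (1 + exp(−a(θ − b)))
P_1 = 1/(1+e^{0.7450}) = 0.3219
P_2 = 1/(1+e^{1.7516}) = 0.1478
L = (1−P_1) × P_2 = 0.6781 × 0.1478 = 0.10025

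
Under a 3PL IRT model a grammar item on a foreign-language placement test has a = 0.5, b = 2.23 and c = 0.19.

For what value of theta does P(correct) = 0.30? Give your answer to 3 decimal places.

P(theta) = c + (1 − c) · 1 / (1 + exp(−a(theta − b)))
Remove guessing floor: (0.30 − 0.19)/(1 − 0.19) = 0.1358
logit = ln(0.1358/0.8642) = -1.8506
theta = b + logit/(a) = 2.23 + (-1.8506)/0.5000 = -1.4712

-1.471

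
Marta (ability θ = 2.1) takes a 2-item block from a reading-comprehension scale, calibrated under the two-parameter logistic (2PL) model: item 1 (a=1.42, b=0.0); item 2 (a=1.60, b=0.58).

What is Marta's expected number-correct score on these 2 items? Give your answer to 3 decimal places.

1.871

P(θ) = 1 / (1 + exp(−a(θ − b)))
P_1 = 1/(1+e^{-2.9820}) = 0.9518
P_2 = 1/(1+e^{-2.4320}) = 0.9192
E[score] = 0.9518 + 0.9192 = 1.8710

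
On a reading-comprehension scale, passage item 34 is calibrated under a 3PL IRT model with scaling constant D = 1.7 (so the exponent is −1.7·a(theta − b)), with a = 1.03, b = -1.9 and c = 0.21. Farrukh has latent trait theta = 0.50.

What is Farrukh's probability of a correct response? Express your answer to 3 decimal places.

P(theta) = c + (1 − c) · 1 / (1 + exp(−D·a(theta − b)))
Exponent: 1.7 × 1.03 × (0.50 − (-1.9)) = 4.2024
1/(1 + e^{-4.2024}) = 0.9853
P = 0.21 + 0.79 × 0.9853 = 0.9884

0.988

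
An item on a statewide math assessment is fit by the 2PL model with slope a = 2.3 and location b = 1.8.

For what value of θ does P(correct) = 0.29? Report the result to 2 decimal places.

1.41

P(θ) = 1 / (1 + exp(−a(θ − b)))
logit = ln(0.2900/0.7100) = -0.8954
θ = b + logit/(a) = 1.8 + (-0.8954)/2.3000 = 1.4107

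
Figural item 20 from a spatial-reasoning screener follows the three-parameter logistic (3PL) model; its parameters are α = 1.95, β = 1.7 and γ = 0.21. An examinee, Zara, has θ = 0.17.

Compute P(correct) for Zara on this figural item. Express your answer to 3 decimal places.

0.248

P(θ) = γ + (1 − γ) · 1 / (1 + exp(−α(θ − β)))
Exponent: 1.95 × (0.17 − 1.7) = -2.9835
1/(1 + e^{2.9835}) = 0.0482
P = 0.21 + 0.79 × 0.0482 = 0.2481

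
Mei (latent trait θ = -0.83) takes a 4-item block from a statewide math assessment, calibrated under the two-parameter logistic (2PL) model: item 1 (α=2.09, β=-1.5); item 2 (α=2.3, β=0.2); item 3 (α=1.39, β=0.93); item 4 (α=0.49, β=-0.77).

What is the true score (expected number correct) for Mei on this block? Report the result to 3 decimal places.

1.460

P(θ) = 1 / (1 + exp(−α(θ − β)))
P_1 = 1/(1+e^{-1.4003}) = 0.8022
P_2 = 1/(1+e^{2.3690}) = 0.0856
P_3 = 1/(1+e^{2.4464}) = 0.0797
P_4 = 1/(1+e^{0.0294}) = 0.4927
E[score] = 0.8022 + 0.0856 + 0.0797 + 0.4927 = 1.4602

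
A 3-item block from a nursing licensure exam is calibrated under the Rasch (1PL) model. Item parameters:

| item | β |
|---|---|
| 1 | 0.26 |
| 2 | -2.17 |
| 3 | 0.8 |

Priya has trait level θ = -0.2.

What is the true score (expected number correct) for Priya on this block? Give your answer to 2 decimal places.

1.53

P(θ) = 1 / (1 + exp(−(θ − β)))
P_1 = 1/(1+e^{0.4600}) = 0.3870
P_2 = 1/(1+e^{-1.9700}) = 0.8776
P_3 = 1/(1+e^{1.0000}) = 0.2689
E[score] = 0.3870 + 0.8776 + 0.2689 = 1.5335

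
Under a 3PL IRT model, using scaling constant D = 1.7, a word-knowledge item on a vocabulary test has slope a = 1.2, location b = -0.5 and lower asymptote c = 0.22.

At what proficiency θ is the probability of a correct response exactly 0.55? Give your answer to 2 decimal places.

P(θ) = c + (1 − c) · 1 / (1 + exp(−D·a(θ − b)))
Remove guessing floor: (0.55 − 0.22)/(1 − 0.22) = 0.4231
logit = ln(0.4231/0.5769) = -0.3102
θ = b + logit/(1.7·a) = -0.5 + (-0.3102)/2.0400 = -0.6520

-0.65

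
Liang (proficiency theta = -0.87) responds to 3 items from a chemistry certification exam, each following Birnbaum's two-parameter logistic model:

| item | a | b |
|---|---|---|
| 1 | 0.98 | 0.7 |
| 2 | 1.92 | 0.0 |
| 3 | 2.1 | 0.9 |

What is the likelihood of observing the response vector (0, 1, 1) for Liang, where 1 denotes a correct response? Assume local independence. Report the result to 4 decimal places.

0.0031

P(theta) = 1 / (1 + exp(−a(theta − b)))
P_1 = 1/(1+e^{1.5386}) = 0.1767
P_2 = 1/(1+e^{1.6704}) = 0.1584
P_3 = 1/(1+e^{3.7170}) = 0.0237
L = (1−P_1) × P_2 × P_3 = 0.8233 × 0.1584 × 0.0237 = 0.00309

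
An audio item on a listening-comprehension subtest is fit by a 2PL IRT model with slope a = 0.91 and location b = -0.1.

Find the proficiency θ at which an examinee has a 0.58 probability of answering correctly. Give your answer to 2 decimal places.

P(θ) = 1 / (1 + exp(−a(θ − b)))
logit = ln(0.5800/0.4200) = 0.3228
θ = b + logit/(a) = -0.1 + 0.3228/0.9100 = 0.2547

0.25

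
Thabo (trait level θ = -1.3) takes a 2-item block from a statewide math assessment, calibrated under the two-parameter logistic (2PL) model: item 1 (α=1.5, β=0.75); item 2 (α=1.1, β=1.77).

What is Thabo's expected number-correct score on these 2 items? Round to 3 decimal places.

P(θ) = 1 / (1 + exp(−α(θ − β)))
P_1 = 1/(1+e^{3.0750}) = 0.0442
P_2 = 1/(1+e^{3.3770}) = 0.0330
E[score] = 0.0442 + 0.0330 = 0.0772

0.077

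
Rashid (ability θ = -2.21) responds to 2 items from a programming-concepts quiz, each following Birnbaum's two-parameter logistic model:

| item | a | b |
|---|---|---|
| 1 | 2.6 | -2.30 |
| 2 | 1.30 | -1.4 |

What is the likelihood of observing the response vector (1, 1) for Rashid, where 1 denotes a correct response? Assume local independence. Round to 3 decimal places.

0.144

P(θ) = 1 / (1 + exp(−a(θ − b)))
P_1 = 1/(1+e^{-0.2340}) = 0.5582
P_2 = 1/(1+e^{1.0530}) = 0.2586
L = P_1 × P_2 = 0.5582 × 0.2586 = 0.14439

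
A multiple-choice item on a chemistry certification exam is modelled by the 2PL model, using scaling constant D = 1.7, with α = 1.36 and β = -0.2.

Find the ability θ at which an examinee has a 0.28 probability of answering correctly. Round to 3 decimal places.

P(θ) = 1 / (1 + exp(−D·α(θ − β)))
logit = ln(0.2800/0.7200) = -0.9445
θ = β + logit/(1.7·α) = -0.2 + (-0.9445)/2.3120 = -0.6085

-0.609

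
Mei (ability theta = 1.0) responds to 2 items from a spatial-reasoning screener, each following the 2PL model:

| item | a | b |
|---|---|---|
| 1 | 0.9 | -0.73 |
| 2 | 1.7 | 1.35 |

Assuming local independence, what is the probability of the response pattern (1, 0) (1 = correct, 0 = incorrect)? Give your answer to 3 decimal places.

0.532

P(theta) = 1 / (1 + exp(−a(theta − b)))
P_1 = 1/(1+e^{-1.5570}) = 0.8259
P_2 = 1/(1+e^{0.5950}) = 0.3555
L = P_1 × (1−P_2) = 0.8259 × 0.6445 = 0.53232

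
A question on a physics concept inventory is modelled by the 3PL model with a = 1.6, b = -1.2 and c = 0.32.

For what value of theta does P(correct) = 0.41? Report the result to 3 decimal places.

-2.375

P(theta) = c + (1 − c) · 1 / (1 + exp(−a(theta − b)))
Remove guessing floor: (0.41 − 0.32)/(1 − 0.32) = 0.1324
logit = ln(0.1324/0.8676) = -1.8803
theta = b + logit/(a) = -1.2 + (-1.8803)/1.6000 = -2.3752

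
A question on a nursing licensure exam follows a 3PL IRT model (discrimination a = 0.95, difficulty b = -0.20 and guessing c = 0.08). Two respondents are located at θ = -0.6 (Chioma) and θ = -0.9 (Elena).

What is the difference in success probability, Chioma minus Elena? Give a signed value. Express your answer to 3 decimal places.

0.061

P(θ) = c + (1 − c) · 1 / (1 + exp(−a(θ − b)))
P(Chioma) = 0.4536  [exponent -0.3800]
P(Elena) = 0.3924  [exponent -0.6650]
Difference = 0.4536 − 0.3924 = 0.0612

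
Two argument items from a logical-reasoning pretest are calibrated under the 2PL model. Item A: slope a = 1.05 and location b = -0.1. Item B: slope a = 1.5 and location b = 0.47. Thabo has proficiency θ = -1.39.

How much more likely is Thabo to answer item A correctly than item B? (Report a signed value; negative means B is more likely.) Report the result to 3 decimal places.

P(θ) = 1 / (1 + exp(−a(θ − b)))
P_A = 0.2051
P_B = 0.0579
P_A − P_B = 0.1473

0.147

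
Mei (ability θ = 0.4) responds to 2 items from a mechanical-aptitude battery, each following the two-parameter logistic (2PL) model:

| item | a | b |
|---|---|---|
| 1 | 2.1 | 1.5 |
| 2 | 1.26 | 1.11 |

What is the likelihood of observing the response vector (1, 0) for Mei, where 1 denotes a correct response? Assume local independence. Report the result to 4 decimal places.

P(θ) = 1 / (1 + exp(−a(θ − b)))
P_1 = 1/(1+e^{2.3100}) = 0.0903
P_2 = 1/(1+e^{0.8946}) = 0.2902
L = P_1 × (1−P_2) = 0.0903 × 0.7098 = 0.06410

0.0641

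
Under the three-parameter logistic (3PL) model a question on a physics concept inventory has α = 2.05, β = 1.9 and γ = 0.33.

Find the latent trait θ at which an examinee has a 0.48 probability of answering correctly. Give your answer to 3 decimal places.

1.294

P(θ) = γ + (1 − γ) · 1 / (1 + exp(−α(θ − β)))
Remove guessing floor: (0.48 − 0.33)/(1 − 0.33) = 0.2239
logit = ln(0.2239/0.7761) = -1.2432
θ = β + logit/(α) = 1.9 + (-1.2432)/2.0500 = 1.2936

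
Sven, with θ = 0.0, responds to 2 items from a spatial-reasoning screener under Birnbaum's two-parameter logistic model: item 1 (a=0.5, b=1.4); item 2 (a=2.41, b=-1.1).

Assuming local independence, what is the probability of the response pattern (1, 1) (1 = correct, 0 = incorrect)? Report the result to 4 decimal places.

P(θ) = 1 / (1 + exp(−a(θ − b)))
P_1 = 1/(1+e^{0.7000}) = 0.3318
P_2 = 1/(1+e^{-2.6510}) = 0.9341
L = P_1 × P_2 = 0.3318 × 0.9341 = 0.30994

0.3099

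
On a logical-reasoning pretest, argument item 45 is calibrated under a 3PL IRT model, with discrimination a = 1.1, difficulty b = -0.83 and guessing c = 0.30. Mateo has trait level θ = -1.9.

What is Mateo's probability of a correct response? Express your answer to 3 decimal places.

0.465

P(θ) = c + (1 − c) · 1 / (1 + exp(−a(θ − b)))
Exponent: 1.1 × (-1.9 − (-0.83)) = -1.1770
1/(1 + e^{1.1770}) = 0.2356
P = 0.30 + 0.70 × 0.2356 = 0.4649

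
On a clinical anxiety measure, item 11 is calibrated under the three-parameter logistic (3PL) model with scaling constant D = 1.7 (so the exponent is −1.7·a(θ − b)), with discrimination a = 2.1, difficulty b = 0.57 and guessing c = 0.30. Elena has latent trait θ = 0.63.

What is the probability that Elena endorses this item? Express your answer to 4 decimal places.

0.6873

P(θ) = c + (1 − c) · 1 / (1 + exp(−D·a(θ − b)))
Exponent: 1.7 × 2.1 × (0.63 − 0.57) = 0.2142
1/(1 + e^{-0.2142}) = 0.5533
P = 0.30 + 0.70 × 0.5533 = 0.6873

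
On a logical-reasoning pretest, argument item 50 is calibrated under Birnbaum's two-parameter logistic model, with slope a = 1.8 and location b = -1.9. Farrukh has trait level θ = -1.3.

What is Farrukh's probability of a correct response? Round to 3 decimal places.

0.746

P(θ) = 1 / (1 + exp(−a(θ − b)))
Exponent: 1.8 × (-1.3 − (-1.9)) = 1.0800
1/(1 + e^{-1.0800}) = 0.7465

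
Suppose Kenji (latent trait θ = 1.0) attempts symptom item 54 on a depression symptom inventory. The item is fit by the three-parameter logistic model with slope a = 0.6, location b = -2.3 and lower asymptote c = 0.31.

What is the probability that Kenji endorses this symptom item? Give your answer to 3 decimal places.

P(θ) = c + (1 − c) · 1 / (1 + exp(−a(θ − b)))
Exponent: 0.6 × (1.0 − (-2.3)) = 1.9800
1/(1 + e^{-1.9800}) = 0.8787
P = 0.31 + 0.69 × 0.8787 = 0.9163

0.916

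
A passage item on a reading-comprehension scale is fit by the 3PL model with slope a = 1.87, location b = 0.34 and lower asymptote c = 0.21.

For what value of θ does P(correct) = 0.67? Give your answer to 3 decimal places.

P(θ) = c + (1 − c) · 1 / (1 + exp(−a(θ − b)))
Remove guessing floor: (0.67 − 0.21)/(1 − 0.21) = 0.5823
logit = ln(0.5823/0.4177) = 0.3321
θ = b + logit/(a) = 0.34 + 0.3321/1.8700 = 0.5176

0.518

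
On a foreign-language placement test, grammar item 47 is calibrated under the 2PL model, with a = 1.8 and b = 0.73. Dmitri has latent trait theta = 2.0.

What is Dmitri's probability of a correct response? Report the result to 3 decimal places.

0.908

P(theta) = 1 / (1 + exp(−a(theta − b)))
Exponent: 1.8 × (2.0 − 0.73) = 2.2860
1/(1 + e^{-2.2860}) = 0.9077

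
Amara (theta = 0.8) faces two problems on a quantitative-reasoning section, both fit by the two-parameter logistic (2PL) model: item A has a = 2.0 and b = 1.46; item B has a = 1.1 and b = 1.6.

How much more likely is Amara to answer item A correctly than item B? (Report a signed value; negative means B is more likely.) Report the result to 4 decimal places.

P(theta) = 1 / (1 + exp(−a(theta − b)))
P_A = 0.2108
P_B = 0.2932
P_A − P_B = -0.0824

-0.0824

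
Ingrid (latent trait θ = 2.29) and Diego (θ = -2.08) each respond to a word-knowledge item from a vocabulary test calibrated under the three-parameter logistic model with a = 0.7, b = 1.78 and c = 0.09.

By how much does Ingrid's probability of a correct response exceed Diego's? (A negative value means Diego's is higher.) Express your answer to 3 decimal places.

0.478

P(θ) = c + (1 − c) · 1 / (1 + exp(−a(θ − b)))
P(Ingrid) = 0.6254  [exponent 0.3570]
P(Diego) = 0.1472  [exponent -2.7020]
Difference = 0.6254 − 0.1472 = 0.4782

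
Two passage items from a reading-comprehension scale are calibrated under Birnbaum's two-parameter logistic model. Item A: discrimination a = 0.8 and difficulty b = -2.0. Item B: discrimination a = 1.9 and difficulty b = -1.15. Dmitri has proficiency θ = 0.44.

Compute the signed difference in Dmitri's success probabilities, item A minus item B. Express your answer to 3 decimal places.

P(θ) = 1 / (1 + exp(−a(θ − b)))
P_A = 0.8757
P_B = 0.9535
P_A − P_B = -0.0778

-0.078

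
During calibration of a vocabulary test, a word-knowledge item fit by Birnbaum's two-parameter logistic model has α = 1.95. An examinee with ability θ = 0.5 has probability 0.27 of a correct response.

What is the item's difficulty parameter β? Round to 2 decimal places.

P(θ) = 1 / (1 + exp(−α(θ − β)))
logit(0.27) = ln(0.27/0.73) = -0.9946
β = θ − logit/(α) = 0.5 − (-0.9946)/1.9500 = 1.0101

1.01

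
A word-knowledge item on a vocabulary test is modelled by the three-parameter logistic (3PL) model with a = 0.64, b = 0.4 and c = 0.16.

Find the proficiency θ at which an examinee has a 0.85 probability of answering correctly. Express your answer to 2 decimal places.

P(θ) = c + (1 − c) · 1 / (1 + exp(−a(θ − b)))
Remove guessing floor: (0.85 − 0.16)/(1 − 0.16) = 0.8214
logit = ln(0.8214/0.1786) = 1.5261
θ = b + logit/(a) = 0.4 + 1.5261/0.6400 = 2.7845

2.78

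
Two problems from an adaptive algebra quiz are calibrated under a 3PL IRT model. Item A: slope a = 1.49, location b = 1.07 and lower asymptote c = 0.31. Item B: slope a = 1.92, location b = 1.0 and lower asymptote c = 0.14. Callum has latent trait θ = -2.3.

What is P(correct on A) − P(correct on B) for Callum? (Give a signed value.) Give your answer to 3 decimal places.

P(θ) = c + (1 − c) · 1 / (1 + exp(−a(θ − b)))
P_A = 0.3145
P_B = 0.1415
P_A − P_B = 0.1730

0.173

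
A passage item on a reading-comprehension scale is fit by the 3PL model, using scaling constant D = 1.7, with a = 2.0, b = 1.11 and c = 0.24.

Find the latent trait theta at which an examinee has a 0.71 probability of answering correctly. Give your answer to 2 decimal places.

P(theta) = c + (1 − c) · 1 / (1 + exp(−D·a(theta − b)))
Remove guessing floor: (0.71 − 0.24)/(1 − 0.24) = 0.6184
logit = ln(0.6184/0.3816) = 0.4829
theta = b + logit/(1.7·a) = 1.11 + 0.4829/3.4000 = 1.2520

1.25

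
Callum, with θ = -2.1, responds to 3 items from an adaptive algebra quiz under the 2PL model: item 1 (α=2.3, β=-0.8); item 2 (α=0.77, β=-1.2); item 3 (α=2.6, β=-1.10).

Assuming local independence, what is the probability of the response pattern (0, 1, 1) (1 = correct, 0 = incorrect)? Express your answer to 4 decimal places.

0.0219

P(θ) = 1 / (1 + exp(−α(θ − β)))
P_1 = 1/(1+e^{2.9900}) = 0.0479
P_2 = 1/(1+e^{0.6930}) = 0.3334
P_3 = 1/(1+e^{2.6000}) = 0.0691
L = (1−P_1) × P_2 × P_3 = 0.9521 × 0.3334 × 0.0691 = 0.02194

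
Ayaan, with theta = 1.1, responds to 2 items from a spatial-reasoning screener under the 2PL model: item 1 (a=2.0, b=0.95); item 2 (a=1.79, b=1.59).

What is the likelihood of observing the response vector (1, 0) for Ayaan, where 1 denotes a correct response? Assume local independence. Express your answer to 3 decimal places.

0.406

P(theta) = 1 / (1 + exp(−a(theta − b)))
P_1 = 1/(1+e^{-0.3000}) = 0.5744
P_2 = 1/(1+e^{0.8771}) = 0.2938
L = P_1 × (1−P_2) = 0.5744 × 0.7062 = 0.40568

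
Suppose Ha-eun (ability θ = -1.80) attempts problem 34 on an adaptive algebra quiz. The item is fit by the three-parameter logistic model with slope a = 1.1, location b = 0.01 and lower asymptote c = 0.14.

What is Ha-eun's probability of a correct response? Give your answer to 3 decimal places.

0.243

P(θ) = c + (1 − c) · 1 / (1 + exp(−a(θ − b)))
Exponent: 1.1 × (-1.80 − 0.01) = -1.9910
1/(1 + e^{1.9910}) = 0.1202
P = 0.14 + 0.86 × 0.1202 = 0.2433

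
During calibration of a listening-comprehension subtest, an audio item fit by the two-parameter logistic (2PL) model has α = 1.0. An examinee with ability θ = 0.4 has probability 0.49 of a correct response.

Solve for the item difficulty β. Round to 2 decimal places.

0.44

P(θ) = 1 / (1 + exp(−α(θ − β)))
logit(0.49) = ln(0.49/0.51) = -0.0400
β = θ − logit/(α) = 0.4 − (-0.0400)/1.0000 = 0.4400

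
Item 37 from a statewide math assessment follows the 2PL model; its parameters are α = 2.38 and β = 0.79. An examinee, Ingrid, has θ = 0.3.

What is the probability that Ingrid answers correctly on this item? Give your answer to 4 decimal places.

0.2375

P(θ) = 1 / (1 + exp(−α(θ − β)))
Exponent: 2.38 × (0.3 − 0.79) = -1.1662
1/(1 + e^{1.1662}) = 0.2375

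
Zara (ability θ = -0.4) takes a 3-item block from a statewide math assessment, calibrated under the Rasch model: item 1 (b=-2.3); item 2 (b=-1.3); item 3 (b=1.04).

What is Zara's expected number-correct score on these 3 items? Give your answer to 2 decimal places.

1.77

P(θ) = 1 / (1 + exp(−(θ − b)))
P_1 = 1/(1+e^{-1.9000}) = 0.8699
P_2 = 1/(1+e^{-0.9000}) = 0.7109
P_3 = 1/(1+e^{1.4400}) = 0.1915
E[score] = 0.8699 + 0.7109 + 0.1915 = 1.7724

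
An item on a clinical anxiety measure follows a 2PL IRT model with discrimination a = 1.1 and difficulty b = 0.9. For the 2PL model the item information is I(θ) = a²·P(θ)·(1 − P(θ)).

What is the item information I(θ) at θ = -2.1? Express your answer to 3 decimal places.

P = 1/(1+e^{3.3000}) = 0.0356
P(1−P) = 0.0356 × 0.9644 = 0.0343
I = a² × P(1−P) = 1.1² × 0.0343 = 0.04151

0.042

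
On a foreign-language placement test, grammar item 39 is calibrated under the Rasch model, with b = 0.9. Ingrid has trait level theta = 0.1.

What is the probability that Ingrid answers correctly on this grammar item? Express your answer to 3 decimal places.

0.310

P(theta) = 1 / (1 + exp(−(theta − b)))
Exponent: (0.1 − 0.9) = -0.8000
1/(1 + e^{0.8000}) = 0.3100
P = 0.3100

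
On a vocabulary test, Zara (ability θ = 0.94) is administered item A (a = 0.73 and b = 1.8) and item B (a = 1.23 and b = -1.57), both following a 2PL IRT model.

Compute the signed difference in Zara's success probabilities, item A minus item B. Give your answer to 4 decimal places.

P(θ) = 1 / (1 + exp(−a(θ − b)))
P_A = 0.3480
P_B = 0.9564
P_A − P_B = -0.6084

-0.6084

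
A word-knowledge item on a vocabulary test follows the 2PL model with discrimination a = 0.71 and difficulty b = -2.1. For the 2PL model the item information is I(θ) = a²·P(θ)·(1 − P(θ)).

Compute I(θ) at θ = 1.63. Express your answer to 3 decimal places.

P = 1/(1+e^{-2.6483}) = 0.9339
P(1−P) = 0.9339 × 0.0661 = 0.0617
I = a² × P(1−P) = 0.71² × 0.0617 = 0.03112

0.031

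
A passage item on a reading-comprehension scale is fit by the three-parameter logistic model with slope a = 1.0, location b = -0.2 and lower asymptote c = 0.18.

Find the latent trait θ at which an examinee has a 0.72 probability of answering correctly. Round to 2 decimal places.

0.46

P(θ) = c + (1 − c) · 1 / (1 + exp(−a(θ − b)))
Remove guessing floor: (0.72 − 0.18)/(1 − 0.18) = 0.6585
logit = ln(0.6585/0.3415) = 0.6568
θ = b + logit/(a) = -0.2 + 0.6568/1.0000 = 0.4568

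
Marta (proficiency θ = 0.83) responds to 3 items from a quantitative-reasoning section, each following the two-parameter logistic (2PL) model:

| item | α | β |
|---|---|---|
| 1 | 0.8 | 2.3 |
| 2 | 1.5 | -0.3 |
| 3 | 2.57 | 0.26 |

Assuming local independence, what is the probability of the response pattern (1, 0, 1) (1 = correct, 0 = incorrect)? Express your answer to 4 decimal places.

P(θ) = 1 / (1 + exp(−α(θ − β)))
P_1 = 1/(1+e^{1.1760}) = 0.2358
P_2 = 1/(1+e^{-1.6950}) = 0.8449
P_3 = 1/(1+e^{-1.4649}) = 0.8123
L = P_1 × (1−P_2) × P_3 = 0.2358 × 0.1551 × 0.8123 = 0.02971

0.0297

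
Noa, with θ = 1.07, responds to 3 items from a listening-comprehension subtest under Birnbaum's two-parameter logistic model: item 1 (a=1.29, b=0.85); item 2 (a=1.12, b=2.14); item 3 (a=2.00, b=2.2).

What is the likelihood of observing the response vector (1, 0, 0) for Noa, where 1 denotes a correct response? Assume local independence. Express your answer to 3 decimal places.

0.397

P(θ) = 1 / (1 + exp(−a(θ − b)))
P_1 = 1/(1+e^{-0.2838}) = 0.5705
P_2 = 1/(1+e^{1.1984}) = 0.2318
P_3 = 1/(1+e^{2.2600}) = 0.0945
L = P_1 × (1−P_2) × (1−P_3) = 0.5705 × 0.7682 × 0.9055 = 0.39685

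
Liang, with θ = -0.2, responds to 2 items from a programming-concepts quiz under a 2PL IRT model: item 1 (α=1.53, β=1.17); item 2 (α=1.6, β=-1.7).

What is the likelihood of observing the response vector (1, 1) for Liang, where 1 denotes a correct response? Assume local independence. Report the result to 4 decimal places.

P(θ) = 1 / (1 + exp(−α(θ − β)))
P_1 = 1/(1+e^{2.0961}) = 0.1095
P_2 = 1/(1+e^{-2.4000}) = 0.9168
L = P_1 × P_2 = 0.1095 × 0.9168 = 0.10037

0.1004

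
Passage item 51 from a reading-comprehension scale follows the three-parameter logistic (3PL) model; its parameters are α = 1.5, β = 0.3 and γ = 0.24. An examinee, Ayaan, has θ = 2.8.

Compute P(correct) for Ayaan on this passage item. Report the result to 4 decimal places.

P(θ) = γ + (1 − γ) · 1 / (1 + exp(−α(θ − β)))
Exponent: 1.5 × (2.8 − 0.3) = 3.7500
1/(1 + e^{-3.7500}) = 0.9770
P = 0.24 + 0.76 × 0.9770 = 0.9825

0.9825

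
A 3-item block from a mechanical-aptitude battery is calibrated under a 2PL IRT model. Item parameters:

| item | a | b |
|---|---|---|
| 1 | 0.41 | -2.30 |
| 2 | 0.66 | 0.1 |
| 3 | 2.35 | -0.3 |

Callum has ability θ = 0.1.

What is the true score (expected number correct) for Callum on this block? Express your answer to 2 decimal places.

P(θ) = 1 / (1 + exp(−a(θ − b)))
P_1 = 1/(1+e^{-0.9840}) = 0.7279
P_2 = 1/(1+e^{0.0000}) = 0.5000
P_3 = 1/(1+e^{-0.9400}) = 0.7191
E[score] = 0.7279 + 0.5000 + 0.7191 = 1.9470

1.95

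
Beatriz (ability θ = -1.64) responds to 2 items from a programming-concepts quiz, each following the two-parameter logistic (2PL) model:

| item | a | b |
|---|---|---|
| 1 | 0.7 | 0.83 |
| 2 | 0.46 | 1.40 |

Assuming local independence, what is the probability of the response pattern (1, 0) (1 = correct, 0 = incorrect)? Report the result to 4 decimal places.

P(θ) = 1 / (1 + exp(−a(θ − b)))
P_1 = 1/(1+e^{1.7290}) = 0.1507
P_2 = 1/(1+e^{1.3984}) = 0.1981
L = P_1 × (1−P_2) = 0.1507 × 0.8019 = 0.12086

0.1209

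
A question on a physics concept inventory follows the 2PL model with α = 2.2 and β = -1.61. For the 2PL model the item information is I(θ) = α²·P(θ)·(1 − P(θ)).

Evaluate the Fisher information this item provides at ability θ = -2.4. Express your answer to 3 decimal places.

P = 1/(1+e^{1.7380}) = 0.1496
P(1−P) = 0.1496 × 0.8504 = 0.1272
I = α² × P(1−P) = 2.2² × 0.1272 = 0.61563

0.616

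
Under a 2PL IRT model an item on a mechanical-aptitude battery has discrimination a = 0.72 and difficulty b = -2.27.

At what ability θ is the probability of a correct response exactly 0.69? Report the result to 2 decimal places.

P(θ) = 1 / (1 + exp(−a(θ − b)))
logit = ln(0.6900/0.3100) = 0.8001
θ = b + logit/(a) = -2.27 + 0.8001/0.7200 = -1.1587

-1.16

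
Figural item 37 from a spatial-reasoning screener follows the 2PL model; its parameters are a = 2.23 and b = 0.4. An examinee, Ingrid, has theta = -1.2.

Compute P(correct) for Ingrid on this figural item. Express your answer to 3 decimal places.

0.027

P(theta) = 1 / (1 + exp(−a(theta − b)))
Exponent: 2.23 × (-1.2 − 0.4) = -3.5680
1/(1 + e^{3.5680}) = 0.0274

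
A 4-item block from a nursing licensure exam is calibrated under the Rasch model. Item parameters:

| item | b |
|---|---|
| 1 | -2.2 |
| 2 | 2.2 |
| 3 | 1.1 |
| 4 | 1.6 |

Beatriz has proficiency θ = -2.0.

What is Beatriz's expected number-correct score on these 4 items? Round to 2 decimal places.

P(θ) = 1 / (1 + exp(−(θ − b)))
P_1 = 1/(1+e^{-0.2000}) = 0.5498
P_2 = 1/(1+e^{4.2000}) = 0.0148
P_3 = 1/(1+e^{3.1000}) = 0.0431
P_4 = 1/(1+e^{3.6000}) = 0.0266
E[score] = 0.5498 + 0.0148 + 0.0431 + 0.0266 = 0.6343

0.63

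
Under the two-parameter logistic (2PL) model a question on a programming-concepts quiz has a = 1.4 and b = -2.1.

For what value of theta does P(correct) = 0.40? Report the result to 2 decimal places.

P(theta) = 1 / (1 + exp(−a(theta − b)))
logit = ln(0.4000/0.6000) = -0.4055
theta = b + logit/(a) = -2.1 + (-0.4055)/1.4000 = -2.3896

-2.39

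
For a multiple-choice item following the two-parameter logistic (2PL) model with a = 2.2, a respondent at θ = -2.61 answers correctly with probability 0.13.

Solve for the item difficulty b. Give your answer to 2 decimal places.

-1.75

P(θ) = 1 / (1 + exp(−a(θ − b)))
logit(0.13) = ln(0.13/0.87) = -1.9010
b = θ − logit/(a) = -2.61 − (-1.9010)/2.2000 = -1.7459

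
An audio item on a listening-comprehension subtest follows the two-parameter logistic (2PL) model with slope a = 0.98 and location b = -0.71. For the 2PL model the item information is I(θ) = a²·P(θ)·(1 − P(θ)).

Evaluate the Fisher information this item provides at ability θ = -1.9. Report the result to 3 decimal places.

P = 1/(1+e^{1.1662}) = 0.2375
P(1−P) = 0.2375 × 0.7625 = 0.1811
I = a² × P(1−P) = 0.98² × 0.1811 = 0.17394

0.174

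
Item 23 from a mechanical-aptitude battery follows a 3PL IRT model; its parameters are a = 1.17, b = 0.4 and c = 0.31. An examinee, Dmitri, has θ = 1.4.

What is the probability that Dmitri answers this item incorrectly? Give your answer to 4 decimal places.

0.1634

P(θ) = c + (1 − c) · 1 / (1 + exp(−a(θ − b)))
Exponent: 1.17 × (1.4 − 0.4) = 1.1700
1/(1 + e^{-1.1700}) = 0.7631
P = 0.31 + 0.69 × 0.7631 = 0.8366
P(incorrect) = 1 − 0.8366 = 0.1634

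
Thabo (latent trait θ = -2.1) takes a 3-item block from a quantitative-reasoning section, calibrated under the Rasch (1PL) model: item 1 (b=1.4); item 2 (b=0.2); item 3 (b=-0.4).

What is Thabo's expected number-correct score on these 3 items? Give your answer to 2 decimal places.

0.27

P(θ) = 1 / (1 + exp(−(θ − b)))
P_1 = 1/(1+e^{3.5000}) = 0.0293
P_2 = 1/(1+e^{2.3000}) = 0.0911
P_3 = 1/(1+e^{1.7000}) = 0.1545
E[score] = 0.0293 + 0.0911 + 0.1545 = 0.2749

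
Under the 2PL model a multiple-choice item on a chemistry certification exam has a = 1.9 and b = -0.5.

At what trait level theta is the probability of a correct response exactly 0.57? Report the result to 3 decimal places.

-0.352

P(theta) = 1 / (1 + exp(−a(theta − b)))
logit = ln(0.5700/0.4300) = 0.2819
theta = b + logit/(a) = -0.5 + 0.2819/1.9000 = -0.3517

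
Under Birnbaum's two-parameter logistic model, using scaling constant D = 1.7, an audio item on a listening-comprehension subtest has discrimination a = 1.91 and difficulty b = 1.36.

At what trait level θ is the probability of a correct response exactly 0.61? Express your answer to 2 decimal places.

P(θ) = 1 / (1 + exp(−D·a(θ − b)))
logit = ln(0.6100/0.3900) = 0.4473
θ = b + logit/(1.7·a) = 1.36 + 0.4473/3.2470 = 1.4978

1.50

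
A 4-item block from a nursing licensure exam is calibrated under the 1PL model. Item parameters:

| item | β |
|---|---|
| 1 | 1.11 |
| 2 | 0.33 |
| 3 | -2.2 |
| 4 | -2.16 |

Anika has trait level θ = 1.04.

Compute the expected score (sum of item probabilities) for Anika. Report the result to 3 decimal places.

3.076

P(θ) = 1 / (1 + exp(−(θ − β)))
P_1 = 1/(1+e^{0.0700}) = 0.4825
P_2 = 1/(1+e^{-0.7100}) = 0.6704
P_3 = 1/(1+e^{-3.2400}) = 0.9623
P_4 = 1/(1+e^{-3.2000}) = 0.9608
E[score] = 0.4825 + 0.6704 + 0.9623 + 0.9608 = 3.0761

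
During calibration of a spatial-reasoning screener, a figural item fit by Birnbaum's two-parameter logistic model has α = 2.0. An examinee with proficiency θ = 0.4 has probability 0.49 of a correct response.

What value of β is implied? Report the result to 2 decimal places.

0.42

P(θ) = 1 / (1 + exp(−α(θ − β)))
logit(0.49) = ln(0.49/0.51) = -0.0400
β = θ − logit/(α) = 0.4 − (-0.0400)/2.0000 = 0.4200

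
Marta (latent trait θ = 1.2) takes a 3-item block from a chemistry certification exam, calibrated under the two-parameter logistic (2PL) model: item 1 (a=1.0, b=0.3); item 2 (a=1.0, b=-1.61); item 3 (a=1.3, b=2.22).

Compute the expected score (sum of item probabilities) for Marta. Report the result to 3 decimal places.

P(θ) = 1 / (1 + exp(−a(θ − b)))
P_1 = 1/(1+e^{-0.9000}) = 0.7109
P_2 = 1/(1+e^{-2.8100}) = 0.9432
P_3 = 1/(1+e^{1.3260}) = 0.2098
E[score] = 0.7109 + 0.9432 + 0.2098 = 1.8640

1.864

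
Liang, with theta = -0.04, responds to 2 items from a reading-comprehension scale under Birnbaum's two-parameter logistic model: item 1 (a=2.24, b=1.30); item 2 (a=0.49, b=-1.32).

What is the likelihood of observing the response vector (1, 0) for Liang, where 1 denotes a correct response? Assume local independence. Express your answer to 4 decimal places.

0.0165

P(theta) = 1 / (1 + exp(−a(theta − b)))
P_1 = 1/(1+e^{3.0016}) = 0.0474
P_2 = 1/(1+e^{-0.6272}) = 0.6519
L = P_1 × (1−P_2) = 0.0474 × 0.3481 = 0.01649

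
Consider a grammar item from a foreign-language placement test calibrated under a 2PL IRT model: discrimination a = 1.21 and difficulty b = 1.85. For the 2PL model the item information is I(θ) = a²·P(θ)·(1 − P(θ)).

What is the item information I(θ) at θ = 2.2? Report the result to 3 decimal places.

P = 1/(1+e^{-0.4235}) = 0.6043
P(1−P) = 0.6043 × 0.3957 = 0.2391
I = a² × P(1−P) = 1.21² × 0.2391 = 0.35009

0.350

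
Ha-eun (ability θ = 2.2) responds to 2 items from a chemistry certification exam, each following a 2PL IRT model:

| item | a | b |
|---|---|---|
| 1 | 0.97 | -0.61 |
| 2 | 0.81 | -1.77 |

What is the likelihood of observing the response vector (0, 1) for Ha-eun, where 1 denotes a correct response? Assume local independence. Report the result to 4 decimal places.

P(θ) = 1 / (1 + exp(−a(θ − b)))
P_1 = 1/(1+e^{-2.7257}) = 0.9385
P_2 = 1/(1+e^{-3.2157}) = 0.9614
L = (1−P_1) × P_2 = 0.0615 × 0.9614 = 0.05910

0.0591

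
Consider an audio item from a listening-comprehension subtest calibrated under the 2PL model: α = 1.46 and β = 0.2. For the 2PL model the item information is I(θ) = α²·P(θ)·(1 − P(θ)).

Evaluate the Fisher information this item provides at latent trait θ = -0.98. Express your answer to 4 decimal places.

0.2740

P = 1/(1+e^{1.7228}) = 0.1515
P(1−P) = 0.1515 × 0.8485 = 0.1286
I = α² × P(1−P) = 1.46² × 0.1286 = 0.27403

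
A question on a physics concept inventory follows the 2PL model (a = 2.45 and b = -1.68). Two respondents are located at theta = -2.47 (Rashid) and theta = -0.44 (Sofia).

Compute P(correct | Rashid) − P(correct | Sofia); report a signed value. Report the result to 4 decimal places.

P(theta) = 1 / (1 + exp(−a(theta − b)))
P(Rashid) = 0.1261  [exponent -1.9355]
P(Sofia) = 0.9543  [exponent 3.0380]
Difference = 0.1261 − 0.9543 = -0.8281

-0.8281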